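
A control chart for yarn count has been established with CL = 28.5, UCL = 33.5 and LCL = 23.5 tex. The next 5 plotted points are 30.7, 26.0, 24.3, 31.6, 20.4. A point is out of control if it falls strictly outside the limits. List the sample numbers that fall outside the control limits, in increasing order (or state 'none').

Compare each point to [23.5, 33.5]: sample 5 = 20.4 < LCL.

5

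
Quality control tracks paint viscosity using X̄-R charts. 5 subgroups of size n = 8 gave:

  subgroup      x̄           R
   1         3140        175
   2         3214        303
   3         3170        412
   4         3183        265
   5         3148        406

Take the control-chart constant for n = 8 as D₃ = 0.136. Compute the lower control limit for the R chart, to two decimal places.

42.46

R̄ = (175 + 303 + 412 + 265 + 406) / 5 = 1561.0000 / 5 = 312.2000
LCL_R = D₃·R̄ = 0.136 × 312.2000 = 42.4592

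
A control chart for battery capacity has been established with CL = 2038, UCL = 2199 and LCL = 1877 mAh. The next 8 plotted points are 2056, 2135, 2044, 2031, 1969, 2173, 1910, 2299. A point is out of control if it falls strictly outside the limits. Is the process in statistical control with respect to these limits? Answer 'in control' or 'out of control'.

out of control

Compare each point to [1877, 2199]: sample 8 = 2299 > UCL.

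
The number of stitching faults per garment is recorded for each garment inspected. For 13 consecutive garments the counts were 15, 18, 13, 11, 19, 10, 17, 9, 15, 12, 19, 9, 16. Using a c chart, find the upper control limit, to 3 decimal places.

c̄ = (15 + 18 + 13 + 11 + 19 + 10 + 17 + 9 + 15 + 12 + 19 + 9 + 16) / 13 = 183 / 13 = 14.0769
UCL = c̄ + 3√c̄ = 14.0769 + 3 × √14.0769 = 14.0769 + 3 × 3.7519 = 25.3327

25.333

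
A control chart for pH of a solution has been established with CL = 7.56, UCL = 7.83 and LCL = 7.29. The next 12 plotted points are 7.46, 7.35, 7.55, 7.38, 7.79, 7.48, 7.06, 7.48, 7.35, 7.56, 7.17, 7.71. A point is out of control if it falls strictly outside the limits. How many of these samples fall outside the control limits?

2

Compare each point to [7.29, 7.83]: sample 7 = 7.06 < LCL; sample 11 = 7.17 < LCL.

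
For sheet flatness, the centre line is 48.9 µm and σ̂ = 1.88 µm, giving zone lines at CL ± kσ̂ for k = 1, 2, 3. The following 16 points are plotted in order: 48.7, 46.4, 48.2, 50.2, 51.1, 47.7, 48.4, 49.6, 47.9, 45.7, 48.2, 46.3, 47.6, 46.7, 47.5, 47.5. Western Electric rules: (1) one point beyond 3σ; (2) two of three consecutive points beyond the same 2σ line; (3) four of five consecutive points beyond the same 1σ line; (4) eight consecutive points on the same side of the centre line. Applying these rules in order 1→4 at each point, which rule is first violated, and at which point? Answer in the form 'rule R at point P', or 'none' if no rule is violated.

rule 4 at point 16

Zone of each point (C = within 1σ̂, B = 1σ̂–2σ̂, A = 2σ̂–3σ̂, * = beyond 3σ̂; sign = side of CL): 1:-C, 2:-B, 3:-C, 4:+C, 5:+B, 6:-C, 7:-C, 8:+C, 9:-C, 10:-B, 11:-C, 12:-B, 13:-C, 14:-B, 15:-C, 16:-C
Rule 4 (eight consecutive points on the same side of the centre line) is satisfied at point 16.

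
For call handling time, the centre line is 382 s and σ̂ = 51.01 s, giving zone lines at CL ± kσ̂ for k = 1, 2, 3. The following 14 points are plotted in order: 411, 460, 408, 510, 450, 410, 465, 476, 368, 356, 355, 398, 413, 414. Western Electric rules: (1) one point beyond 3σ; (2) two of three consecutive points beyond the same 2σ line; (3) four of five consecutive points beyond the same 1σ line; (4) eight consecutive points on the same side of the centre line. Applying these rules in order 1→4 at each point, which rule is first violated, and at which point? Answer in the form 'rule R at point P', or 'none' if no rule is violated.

Zone of each point (C = within 1σ̂, B = 1σ̂–2σ̂, A = 2σ̂–3σ̂, * = beyond 3σ̂; sign = side of CL): 1:+C, 2:+B, 3:+C, 4:+A, 5:+B, 6:+C, 7:+B, 8:+B, 9:-C, 10:-C, 11:-C, 12:+C, 13:+C, 14:+C
Rule 3 (four of five consecutive points beyond the same 1σ limit) is satisfied at point 8.

rule 3 at point 8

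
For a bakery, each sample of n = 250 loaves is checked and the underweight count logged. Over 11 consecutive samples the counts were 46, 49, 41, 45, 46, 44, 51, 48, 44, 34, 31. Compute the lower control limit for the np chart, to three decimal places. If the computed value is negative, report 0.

p̄ = Σdᵢ / (k·n) = 479 / (11 × 250) = 0.17418
LCL = np̄ − 3·√(np̄(1−p̄)) = 43.5455 − 3 × 5.9967 = 25.5553

25.555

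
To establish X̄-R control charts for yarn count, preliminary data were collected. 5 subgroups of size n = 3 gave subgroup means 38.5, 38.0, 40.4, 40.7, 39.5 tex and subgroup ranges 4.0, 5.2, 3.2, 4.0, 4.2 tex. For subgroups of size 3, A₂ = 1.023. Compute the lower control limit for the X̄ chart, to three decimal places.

X̄̄ = (38.5 + 38.0 + 40.4 + 40.7 + 39.5) / 5 = 197.1000 / 5 = 39.4200
R̄ = (4.0 + 5.2 + 3.2 + 4.0 + 4.2) / 5 = 20.6000 / 5 = 4.1200
LCL = X̄̄ − A₂·R̄ = 39.4200 − 1.023 × 4.1200 = 35.2052

35.205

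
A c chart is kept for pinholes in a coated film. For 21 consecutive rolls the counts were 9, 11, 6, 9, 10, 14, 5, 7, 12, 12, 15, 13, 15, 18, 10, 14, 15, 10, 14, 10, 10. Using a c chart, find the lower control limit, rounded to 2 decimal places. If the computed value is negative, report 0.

1.26

c̄ = (9 + 11 + 6 + 9 + 10 + 14 + 5 + 7 + 12 + 12 + 15 + 13 + 15 + 18 + 10 + 14 + 15 + 10 + 14 + 10 + 10) / 21 = 239 / 21 = 11.3810
LCL = c̄ − 3√c̄ = 11.3810 − 3 × 3.3736 = 1.2603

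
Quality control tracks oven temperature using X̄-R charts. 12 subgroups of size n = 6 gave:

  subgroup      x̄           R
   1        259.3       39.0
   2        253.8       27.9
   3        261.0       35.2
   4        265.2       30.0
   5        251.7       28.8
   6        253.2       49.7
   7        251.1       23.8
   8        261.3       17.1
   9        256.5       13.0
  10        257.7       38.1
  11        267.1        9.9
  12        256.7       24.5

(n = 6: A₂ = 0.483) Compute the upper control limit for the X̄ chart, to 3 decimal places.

271.448

X̄̄ = (259.3 + 253.8 + 261.0 + 265.2 + 251.7 + 253.2 + 251.1 + 261.3 + 256.5 + 257.7 + 267.1 + 256.7) / 12 = 3094.6000 / 12 = 257.8833
R̄ = (39.0 + 27.9 + 35.2 + 30.0 + 28.8 + 49.7 + 23.8 + 17.1 + 13.0 + 38.1 + 9.9 + 24.5) / 12 = 337.0000 / 12 = 28.0833
UCL = X̄̄ + A₂·R̄ = 257.8833 + 0.483 × 28.0833 = 271.4476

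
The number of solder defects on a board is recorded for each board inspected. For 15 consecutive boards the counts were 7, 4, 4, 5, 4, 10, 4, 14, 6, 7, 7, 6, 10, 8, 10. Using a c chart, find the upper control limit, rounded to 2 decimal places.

15.04

c̄ = (7 + 4 + 4 + 5 + 4 + 10 + 4 + 14 + 6 + 7 + 7 + 6 + 10 + 8 + 10) / 15 = 106 / 15 = 7.0667
UCL = c̄ + 3√c̄ = 7.0667 + 3 × √7.0667 = 7.0667 + 3 × 2.6583 = 15.0416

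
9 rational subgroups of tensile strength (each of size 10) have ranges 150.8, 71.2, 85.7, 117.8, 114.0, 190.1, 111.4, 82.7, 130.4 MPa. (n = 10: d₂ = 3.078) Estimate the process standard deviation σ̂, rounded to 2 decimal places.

R̄ = (150.8 + 71.2 + 85.7 + 117.8 + 114.0 + 190.1 + 111.4 + 82.7 + 130.4) / 9 = 117.1222
σ̂ = R̄ / d₂ = 117.1222 / 3.078 = 38.0514

38.05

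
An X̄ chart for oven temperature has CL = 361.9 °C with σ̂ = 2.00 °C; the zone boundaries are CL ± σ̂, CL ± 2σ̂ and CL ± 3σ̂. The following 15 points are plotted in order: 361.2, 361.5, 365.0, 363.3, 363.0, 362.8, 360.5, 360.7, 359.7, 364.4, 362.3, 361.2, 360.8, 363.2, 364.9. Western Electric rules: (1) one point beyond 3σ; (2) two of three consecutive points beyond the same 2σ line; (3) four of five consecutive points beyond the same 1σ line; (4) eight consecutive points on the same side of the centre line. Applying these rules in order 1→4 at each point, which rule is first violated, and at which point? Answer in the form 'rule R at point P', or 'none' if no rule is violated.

none

Zone of each point (C = within 1σ̂, B = 1σ̂–2σ̂, A = 2σ̂–3σ̂, * = beyond 3σ̂; sign = side of CL): 1:-C, 2:-C, 3:+B, 4:+C, 5:+C, 6:+C, 7:-C, 8:-C, 9:-B, 10:+B, 11:+C, 12:-C, 13:-C, 14:+C, 15:+B
No rule fires across all 15 points.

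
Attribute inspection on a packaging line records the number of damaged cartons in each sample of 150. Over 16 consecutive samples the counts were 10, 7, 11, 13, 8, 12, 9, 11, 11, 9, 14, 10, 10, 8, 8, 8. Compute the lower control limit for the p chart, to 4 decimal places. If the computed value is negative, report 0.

0.0053

p̄ = Σdᵢ / (k·n) = 159 / (16 × 150) = 0.06625
LCL = p̄ − 3·√(p̄(1−p̄)/n) = 0.06625 − 3 × 0.02031 = 0.00533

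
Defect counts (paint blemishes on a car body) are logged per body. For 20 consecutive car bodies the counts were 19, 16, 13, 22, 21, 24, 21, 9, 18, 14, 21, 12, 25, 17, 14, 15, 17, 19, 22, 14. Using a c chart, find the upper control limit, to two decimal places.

30.25

c̄ = (19 + 16 + 13 + 22 + 21 + 24 + 21 + 9 + 18 + 14 + 21 + 12 + 25 + 17 + 14 + 15 + 17 + 19 + 22 + 14) / 20 = 353 / 20 = 17.6500
UCL = c̄ + 3√c̄ = 17.6500 + 3 × √17.6500 = 17.6500 + 3 × 4.2012 = 30.2536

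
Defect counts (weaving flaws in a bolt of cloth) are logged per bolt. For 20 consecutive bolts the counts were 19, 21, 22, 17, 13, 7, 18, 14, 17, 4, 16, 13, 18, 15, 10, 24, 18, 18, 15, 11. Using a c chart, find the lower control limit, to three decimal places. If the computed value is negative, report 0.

3.689

c̄ = (19 + 21 + 22 + 17 + 13 + 7 + 18 + 14 + 17 + 4 + 16 + 13 + 18 + 15 + 10 + 24 + 18 + 18 + 15 + 11) / 20 = 310 / 20 = 15.5000
LCL = c̄ − 3√c̄ = 15.5000 − 3 × 3.9370 = 3.6890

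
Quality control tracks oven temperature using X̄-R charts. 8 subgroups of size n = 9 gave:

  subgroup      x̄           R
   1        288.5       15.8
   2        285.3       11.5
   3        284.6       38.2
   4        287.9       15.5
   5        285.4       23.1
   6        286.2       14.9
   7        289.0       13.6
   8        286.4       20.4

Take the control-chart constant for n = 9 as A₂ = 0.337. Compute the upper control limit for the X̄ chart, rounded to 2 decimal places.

293.11

X̄̄ = (288.5 + 285.3 + 284.6 + 287.9 + 285.4 + 286.2 + 289.0 + 286.4) / 8 = 2293.3000 / 8 = 286.6625
R̄ = (15.8 + 11.5 + 38.2 + 15.5 + 23.1 + 14.9 + 13.6 + 20.4) / 8 = 153.0000 / 8 = 19.1250
UCL = X̄̄ + A₂·R̄ = 286.6625 + 0.337 × 19.1250 = 293.1076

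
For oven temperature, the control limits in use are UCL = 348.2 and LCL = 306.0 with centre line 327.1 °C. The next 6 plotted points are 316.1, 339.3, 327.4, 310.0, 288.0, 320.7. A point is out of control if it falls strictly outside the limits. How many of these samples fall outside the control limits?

Compare each point to [306.0, 348.2]: sample 5 = 288.0 < LCL.

1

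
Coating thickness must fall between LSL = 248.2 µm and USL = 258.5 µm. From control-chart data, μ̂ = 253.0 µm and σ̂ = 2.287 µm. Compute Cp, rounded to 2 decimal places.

0.75

Cp = (USL − LSL) / (6σ̂) = (258.5 − 248.2) / (6 × 2.287) = 10.3000 / 13.7220 = 0.7506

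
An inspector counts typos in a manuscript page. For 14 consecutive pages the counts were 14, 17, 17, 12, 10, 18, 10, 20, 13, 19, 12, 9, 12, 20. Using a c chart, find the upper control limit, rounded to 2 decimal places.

25.92

c̄ = (14 + 17 + 17 + 12 + 10 + 18 + 10 + 20 + 13 + 19 + 12 + 9 + 12 + 20) / 14 = 203 / 14 = 14.5000
UCL = c̄ + 3√c̄ = 14.5000 + 3 × √14.5000 = 14.5000 + 3 × 3.8079 = 25.9237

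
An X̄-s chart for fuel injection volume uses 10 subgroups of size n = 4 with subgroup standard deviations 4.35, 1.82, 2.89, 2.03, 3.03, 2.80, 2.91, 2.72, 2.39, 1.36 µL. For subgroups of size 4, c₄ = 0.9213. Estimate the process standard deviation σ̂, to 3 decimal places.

2.855

s̄ = (4.35 + 1.82 + 2.89 + 2.03 + 3.03 + 2.80 + 2.91 + 2.72 + 2.39 + 1.36) / 10 = 2.6300
σ̂ = s̄ / c₄ = 2.6300 / 0.9213 = 2.8547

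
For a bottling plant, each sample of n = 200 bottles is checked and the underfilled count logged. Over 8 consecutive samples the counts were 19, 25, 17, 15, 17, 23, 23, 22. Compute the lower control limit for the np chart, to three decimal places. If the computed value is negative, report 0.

p̄ = Σdᵢ / (k·n) = 161 / (8 × 200) = 0.10063
LCL = np̄ − 3·√(np̄(1−p̄)) = 20.1250 − 3 × 4.2544 = 7.3618

7.362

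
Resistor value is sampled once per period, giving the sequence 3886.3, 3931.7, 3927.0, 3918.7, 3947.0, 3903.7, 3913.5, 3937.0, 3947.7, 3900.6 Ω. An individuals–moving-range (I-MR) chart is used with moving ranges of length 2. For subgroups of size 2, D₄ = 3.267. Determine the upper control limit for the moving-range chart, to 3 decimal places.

80.259

Moving ranges: 45.4, 4.7, 8.3, 28.3, 43.3, 9.8, 23.5, 10.7, 47.1; M̄R̄ = 221.1000 / 9 = 24.5667
UCL_MR = D₄·M̄R̄ = 3.267 × 24.5667 = 80.2593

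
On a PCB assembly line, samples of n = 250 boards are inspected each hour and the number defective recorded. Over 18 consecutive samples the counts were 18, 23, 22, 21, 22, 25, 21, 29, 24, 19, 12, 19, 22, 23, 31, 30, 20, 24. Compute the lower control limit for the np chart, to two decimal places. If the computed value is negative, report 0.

8.93

p̄ = Σdᵢ / (k·n) = 405 / (18 × 250) = 0.09000
LCL = np̄ − 3·√(np̄(1−p̄)) = 22.5000 − 3 × 4.5249 = 8.9252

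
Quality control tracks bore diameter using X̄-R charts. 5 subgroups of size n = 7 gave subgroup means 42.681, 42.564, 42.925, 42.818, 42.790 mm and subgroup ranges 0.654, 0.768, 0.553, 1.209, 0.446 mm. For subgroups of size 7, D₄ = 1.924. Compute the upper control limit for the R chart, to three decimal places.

R̄ = (0.654 + 0.768 + 0.553 + 1.209 + 0.446) / 5 = 3.6300 / 5 = 0.7260
UCL_R = D₄·R̄ = 1.924 × 0.7260 = 1.3968

1.397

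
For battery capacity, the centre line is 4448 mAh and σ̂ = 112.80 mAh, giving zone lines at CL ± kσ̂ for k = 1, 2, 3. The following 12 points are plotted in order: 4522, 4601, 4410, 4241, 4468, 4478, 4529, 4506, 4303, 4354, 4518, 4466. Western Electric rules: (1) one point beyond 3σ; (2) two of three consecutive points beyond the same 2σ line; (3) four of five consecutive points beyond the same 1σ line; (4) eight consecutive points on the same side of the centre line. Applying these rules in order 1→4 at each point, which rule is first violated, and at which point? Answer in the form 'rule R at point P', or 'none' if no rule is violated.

Zone of each point (C = within 1σ̂, B = 1σ̂–2σ̂, A = 2σ̂–3σ̂, * = beyond 3σ̂; sign = side of CL): 1:+C, 2:+B, 3:-C, 4:-B, 5:+C, 6:+C, 7:+C, 8:+C, 9:-B, 10:-C, 11:+C, 12:+C
No rule fires across all 12 points.

none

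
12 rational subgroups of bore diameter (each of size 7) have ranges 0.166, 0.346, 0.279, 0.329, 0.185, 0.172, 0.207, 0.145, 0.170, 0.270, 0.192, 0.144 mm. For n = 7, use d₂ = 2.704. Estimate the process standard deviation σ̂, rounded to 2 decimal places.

R̄ = (0.166 + 0.346 + 0.279 + 0.329 + 0.185 + 0.172 + 0.207 + 0.145 + 0.170 + 0.270 + 0.192 + 0.144) / 12 = 0.2171
σ̂ = R̄ / d₂ = 0.2171 / 2.704 = 0.0803

0.08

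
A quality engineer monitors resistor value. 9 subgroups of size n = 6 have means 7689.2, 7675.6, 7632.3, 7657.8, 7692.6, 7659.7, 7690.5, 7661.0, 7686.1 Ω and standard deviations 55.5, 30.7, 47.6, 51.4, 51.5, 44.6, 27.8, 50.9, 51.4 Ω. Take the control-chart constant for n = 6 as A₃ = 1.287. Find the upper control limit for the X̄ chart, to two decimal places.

7730.47

X̄̄ = (7689.2 + 7675.6 + 7632.3 + 7657.8 + 7692.6 + 7659.7 + 7690.5 + 7661.0 + 7686.1) / 9 = 7671.6444
s̄ = (55.5 + 30.7 + 47.6 + 51.4 + 51.5 + 44.6 + 27.8 + 50.9 + 51.4) / 9 = 45.7111
UCL = X̄̄ + A₃·s̄ = 7671.6444 + 1.287 × 45.7111 = 7730.4746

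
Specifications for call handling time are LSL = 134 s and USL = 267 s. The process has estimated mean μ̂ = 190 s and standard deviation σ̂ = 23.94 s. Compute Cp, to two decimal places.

0.93

Cp = (USL − LSL) / (6σ̂) = (267 − 134) / (6 × 23.94) = 133.0000 / 143.6400 = 0.9259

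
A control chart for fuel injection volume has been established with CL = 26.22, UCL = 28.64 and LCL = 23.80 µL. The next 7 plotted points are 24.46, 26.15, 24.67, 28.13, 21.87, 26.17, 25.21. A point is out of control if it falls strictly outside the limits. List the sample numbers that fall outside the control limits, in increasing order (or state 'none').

Compare each point to [23.80, 28.64]: sample 5 = 21.87 < LCL.

5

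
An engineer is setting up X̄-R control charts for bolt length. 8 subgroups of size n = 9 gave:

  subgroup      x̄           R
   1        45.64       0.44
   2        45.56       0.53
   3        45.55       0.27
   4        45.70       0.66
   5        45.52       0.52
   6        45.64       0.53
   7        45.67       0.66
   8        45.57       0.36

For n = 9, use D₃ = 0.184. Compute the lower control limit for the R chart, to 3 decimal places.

R̄ = (0.44 + 0.53 + 0.27 + 0.66 + 0.52 + 0.53 + 0.66 + 0.36) / 8 = 3.9700 / 8 = 0.4963
LCL_R = D₃·R̄ = 0.184 × 0.4963 = 0.0913

0.091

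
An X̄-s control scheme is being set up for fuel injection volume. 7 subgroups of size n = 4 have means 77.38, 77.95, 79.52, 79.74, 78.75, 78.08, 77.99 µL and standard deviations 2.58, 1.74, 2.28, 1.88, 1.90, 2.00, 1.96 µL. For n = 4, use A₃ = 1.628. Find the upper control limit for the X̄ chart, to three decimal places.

X̄̄ = (77.38 + 77.95 + 79.52 + 79.74 + 78.75 + 78.08 + 77.99) / 7 = 78.4871
s̄ = (2.58 + 1.74 + 2.28 + 1.88 + 1.90 + 2.00 + 1.96) / 7 = 2.0486
UCL = X̄̄ + A₃·s̄ = 78.4871 + 1.628 × 2.0486 = 81.8222

81.822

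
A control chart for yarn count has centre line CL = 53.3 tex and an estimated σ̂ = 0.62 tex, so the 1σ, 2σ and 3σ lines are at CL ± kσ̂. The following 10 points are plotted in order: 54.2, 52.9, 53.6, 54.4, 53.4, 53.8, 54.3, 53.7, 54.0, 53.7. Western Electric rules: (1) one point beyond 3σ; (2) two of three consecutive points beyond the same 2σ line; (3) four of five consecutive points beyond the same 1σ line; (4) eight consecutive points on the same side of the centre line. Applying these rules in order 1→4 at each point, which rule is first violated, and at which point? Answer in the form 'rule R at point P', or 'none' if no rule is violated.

Zone of each point (C = within 1σ̂, B = 1σ̂–2σ̂, A = 2σ̂–3σ̂, * = beyond 3σ̂; sign = side of CL): 1:+B, 2:-C, 3:+C, 4:+B, 5:+C, 6:+C, 7:+B, 8:+C, 9:+B, 10:+C
Rule 4 (eight consecutive points on the same side of the centre line) is satisfied at point 10.

rule 4 at point 10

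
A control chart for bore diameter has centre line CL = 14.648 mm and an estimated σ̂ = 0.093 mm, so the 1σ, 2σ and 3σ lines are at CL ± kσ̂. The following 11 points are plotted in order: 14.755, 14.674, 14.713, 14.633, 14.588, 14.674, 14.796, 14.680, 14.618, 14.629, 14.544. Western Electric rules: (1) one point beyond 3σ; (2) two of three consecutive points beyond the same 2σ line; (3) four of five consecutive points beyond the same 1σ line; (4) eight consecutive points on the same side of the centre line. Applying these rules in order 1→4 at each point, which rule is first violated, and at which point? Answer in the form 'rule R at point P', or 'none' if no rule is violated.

none

Zone of each point (C = within 1σ̂, B = 1σ̂–2σ̂, A = 2σ̂–3σ̂, * = beyond 3σ̂; sign = side of CL): 1:+B, 2:+C, 3:+C, 4:-C, 5:-C, 6:+C, 7:+B, 8:+C, 9:-C, 10:-C, 11:-B
No rule fires across all 11 points.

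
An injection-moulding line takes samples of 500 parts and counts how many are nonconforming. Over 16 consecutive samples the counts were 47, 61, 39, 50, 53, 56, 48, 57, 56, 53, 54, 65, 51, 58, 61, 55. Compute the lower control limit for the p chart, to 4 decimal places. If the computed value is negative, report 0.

0.0664

p̄ = Σdᵢ / (k·n) = 864 / (16 × 500) = 0.10800
LCL = p̄ − 3·√(p̄(1−p̄)/n) = 0.10800 − 3 × 0.01388 = 0.06636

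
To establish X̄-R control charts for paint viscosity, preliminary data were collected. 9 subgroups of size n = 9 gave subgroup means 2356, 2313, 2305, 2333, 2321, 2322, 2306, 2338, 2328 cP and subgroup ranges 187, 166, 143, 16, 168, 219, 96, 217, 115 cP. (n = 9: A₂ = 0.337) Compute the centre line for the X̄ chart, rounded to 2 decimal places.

X̄̄ = (2356 + 2313 + 2305 + 2333 + 2321 + 2322 + 2306 + 2338 + 2328) / 9 = 20922.0000 / 9 = 2324.6667
CL = X̄̄ = 2324.6667

2324.67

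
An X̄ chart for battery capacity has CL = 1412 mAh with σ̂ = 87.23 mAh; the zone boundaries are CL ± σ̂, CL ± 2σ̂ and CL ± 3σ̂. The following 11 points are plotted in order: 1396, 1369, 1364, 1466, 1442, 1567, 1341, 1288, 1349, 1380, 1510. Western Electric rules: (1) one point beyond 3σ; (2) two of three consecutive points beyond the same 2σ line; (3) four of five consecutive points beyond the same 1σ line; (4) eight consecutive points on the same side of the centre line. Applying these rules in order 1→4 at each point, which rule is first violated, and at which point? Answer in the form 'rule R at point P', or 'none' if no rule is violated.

Zone of each point (C = within 1σ̂, B = 1σ̂–2σ̂, A = 2σ̂–3σ̂, * = beyond 3σ̂; sign = side of CL): 1:-C, 2:-C, 3:-C, 4:+C, 5:+C, 6:+B, 7:-C, 8:-B, 9:-C, 10:-C, 11:+B
No rule fires across all 11 points.

none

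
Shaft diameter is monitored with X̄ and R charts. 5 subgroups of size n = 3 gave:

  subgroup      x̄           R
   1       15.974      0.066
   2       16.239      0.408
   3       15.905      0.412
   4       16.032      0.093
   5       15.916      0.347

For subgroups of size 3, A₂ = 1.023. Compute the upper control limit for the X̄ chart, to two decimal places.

X̄̄ = (15.974 + 16.239 + 15.905 + 16.032 + 15.916) / 5 = 80.0660 / 5 = 16.0132
R̄ = (0.066 + 0.408 + 0.412 + 0.093 + 0.347) / 5 = 1.3260 / 5 = 0.2652
UCL = X̄̄ + A₂·R̄ = 16.0132 + 1.023 × 0.2652 = 16.2845

16.28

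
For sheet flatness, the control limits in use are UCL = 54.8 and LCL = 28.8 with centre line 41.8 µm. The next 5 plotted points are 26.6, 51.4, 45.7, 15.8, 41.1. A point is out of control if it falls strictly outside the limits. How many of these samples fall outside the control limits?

Compare each point to [28.8, 54.8]: sample 1 = 26.6 < LCL; sample 4 = 15.8 < LCL.

2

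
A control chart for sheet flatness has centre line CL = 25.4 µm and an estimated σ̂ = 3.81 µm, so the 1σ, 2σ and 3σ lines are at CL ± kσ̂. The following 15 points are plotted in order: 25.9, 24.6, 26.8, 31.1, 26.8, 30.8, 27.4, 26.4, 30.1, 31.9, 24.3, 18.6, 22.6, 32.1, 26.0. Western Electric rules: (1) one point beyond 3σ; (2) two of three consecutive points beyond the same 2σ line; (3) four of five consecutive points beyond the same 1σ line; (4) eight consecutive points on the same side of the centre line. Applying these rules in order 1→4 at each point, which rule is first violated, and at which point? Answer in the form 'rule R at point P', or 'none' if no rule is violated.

rule 4 at point 10

Zone of each point (C = within 1σ̂, B = 1σ̂–2σ̂, A = 2σ̂–3σ̂, * = beyond 3σ̂; sign = side of CL): 1:+C, 2:-C, 3:+C, 4:+B, 5:+C, 6:+B, 7:+C, 8:+C, 9:+B, 10:+B, 11:-C, 12:-B, 13:-C, 14:+B, 15:+C
Rule 4 (eight consecutive points on the same side of the centre line) is satisfied at point 10.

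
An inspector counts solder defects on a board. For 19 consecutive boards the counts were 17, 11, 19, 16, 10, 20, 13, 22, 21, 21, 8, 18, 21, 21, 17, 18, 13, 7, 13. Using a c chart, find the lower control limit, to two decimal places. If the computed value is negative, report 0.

c̄ = (17 + 11 + 19 + 16 + 10 + 20 + 13 + 22 + 21 + 21 + 8 + 18 + 21 + 21 + 17 + 18 + 13 + 7 + 13) / 19 = 306 / 19 = 16.1053
LCL = c̄ − 3√c̄ = 16.1053 − 3 × 4.0131 = 4.0659

4.07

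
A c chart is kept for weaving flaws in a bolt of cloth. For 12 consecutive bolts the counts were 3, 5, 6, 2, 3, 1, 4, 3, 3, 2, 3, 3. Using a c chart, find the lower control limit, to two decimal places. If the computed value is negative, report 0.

c̄ = (3 + 5 + 6 + 2 + 3 + 1 + 4 + 3 + 3 + 2 + 3 + 3) / 12 = 38 / 12 = 3.1667
LCL = c̄ − 3√c̄ = 3.1667 − 3 × 1.7795 = -2.1719 → 0 (cannot be negative)

0.00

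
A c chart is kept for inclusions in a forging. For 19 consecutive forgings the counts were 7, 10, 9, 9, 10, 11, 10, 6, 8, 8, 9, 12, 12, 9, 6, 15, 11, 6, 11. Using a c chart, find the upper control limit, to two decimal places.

c̄ = (7 + 10 + 9 + 9 + 10 + 11 + 10 + 6 + 8 + 8 + 9 + 12 + 12 + 9 + 6 + 15 + 11 + 6 + 11) / 19 = 179 / 19 = 9.4211
UCL = c̄ + 3√c̄ = 9.4211 + 3 × √9.4211 = 9.4211 + 3 × 3.0694 = 18.6292

18.63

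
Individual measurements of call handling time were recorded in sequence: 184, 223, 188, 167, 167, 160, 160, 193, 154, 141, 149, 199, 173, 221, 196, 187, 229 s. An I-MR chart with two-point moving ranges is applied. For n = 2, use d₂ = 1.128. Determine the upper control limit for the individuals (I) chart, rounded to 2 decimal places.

247.48

X̄ = (184 + 223 + 188 + 167 + 167 + 160 + 160 + 193 + 154 + 141 + 149 + 199 + 173 + 221 + 196 + 187 + 229) / 17 = 181.8235
Moving ranges: 39, 35, 21, 0, 7, 0, 33, 39, 13, 8, 50, 26, 48, 25, 9, 42; M̄R̄ = 395.0000 / 16 = 24.6875
UCL = X̄ + 3·M̄R̄/d₂ = 181.8235 + 3 × 24.6875 / 1.128 = 247.4818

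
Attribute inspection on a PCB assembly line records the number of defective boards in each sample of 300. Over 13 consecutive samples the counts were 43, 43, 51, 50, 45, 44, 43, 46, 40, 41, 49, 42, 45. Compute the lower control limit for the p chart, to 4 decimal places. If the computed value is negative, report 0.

0.0875

p̄ = Σdᵢ / (k·n) = 582 / (13 × 300) = 0.14923
LCL = p̄ − 3·√(p̄(1−p̄)/n) = 0.14923 − 3 × 0.02057 = 0.08752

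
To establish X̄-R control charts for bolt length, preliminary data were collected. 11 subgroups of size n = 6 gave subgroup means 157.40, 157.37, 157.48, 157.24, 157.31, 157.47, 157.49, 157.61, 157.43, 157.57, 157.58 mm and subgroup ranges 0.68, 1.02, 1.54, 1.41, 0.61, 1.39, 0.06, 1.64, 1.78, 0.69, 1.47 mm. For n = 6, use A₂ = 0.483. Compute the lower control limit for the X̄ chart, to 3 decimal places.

X̄̄ = (157.40 + 157.37 + 157.48 + 157.24 + 157.31 + 157.47 + 157.49 + 157.61 + 157.43 + 157.57 + 157.58) / 11 = 1731.9500 / 11 = 157.4500
R̄ = (0.68 + 1.02 + 1.54 + 1.41 + 0.61 + 1.39 + 0.06 + 1.64 + 1.78 + 0.69 + 1.47) / 11 = 12.2900 / 11 = 1.1173
LCL = X̄̄ − A₂·R̄ = 157.4500 − 0.483 × 1.1173 = 156.9104

156.910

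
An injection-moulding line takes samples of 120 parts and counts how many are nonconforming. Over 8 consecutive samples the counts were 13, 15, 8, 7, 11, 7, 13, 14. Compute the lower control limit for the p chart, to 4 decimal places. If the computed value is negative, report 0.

p̄ = Σdᵢ / (k·n) = 88 / (8 × 120) = 0.09167
LCL = p̄ − 3·√(p̄(1−p̄)/n) = 0.09167 − 3 × 0.02634 = 0.01264

0.0126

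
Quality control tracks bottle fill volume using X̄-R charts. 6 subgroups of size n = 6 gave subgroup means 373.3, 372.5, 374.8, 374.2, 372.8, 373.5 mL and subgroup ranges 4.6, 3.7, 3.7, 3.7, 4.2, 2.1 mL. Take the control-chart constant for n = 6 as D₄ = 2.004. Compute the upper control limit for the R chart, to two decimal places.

7.35

R̄ = (4.6 + 3.7 + 3.7 + 3.7 + 4.2 + 2.1) / 6 = 22.0000 / 6 = 3.6667
UCL_R = D₄·R̄ = 2.004 × 3.6667 = 7.3480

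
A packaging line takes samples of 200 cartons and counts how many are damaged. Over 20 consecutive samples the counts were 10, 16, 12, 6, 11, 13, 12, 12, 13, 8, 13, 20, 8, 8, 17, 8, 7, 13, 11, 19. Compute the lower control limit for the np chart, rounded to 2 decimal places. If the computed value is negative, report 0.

1.83

p̄ = Σdᵢ / (k·n) = 237 / (20 × 200) = 0.05925
LCL = np̄ − 3·√(np̄(1−p̄)) = 11.8500 − 3 × 3.3388 = 1.8335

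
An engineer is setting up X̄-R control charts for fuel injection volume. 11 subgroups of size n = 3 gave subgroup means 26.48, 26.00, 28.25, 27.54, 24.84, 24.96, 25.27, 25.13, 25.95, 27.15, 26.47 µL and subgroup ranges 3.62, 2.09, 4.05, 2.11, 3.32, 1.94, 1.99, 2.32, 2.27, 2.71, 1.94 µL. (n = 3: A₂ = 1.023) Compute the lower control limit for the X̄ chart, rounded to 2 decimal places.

23.55

X̄̄ = (26.48 + 26.00 + 28.25 + 27.54 + 24.84 + 24.96 + 25.27 + 25.13 + 25.95 + 27.15 + 26.47) / 11 = 288.0400 / 11 = 26.1855
R̄ = (3.62 + 2.09 + 4.05 + 2.11 + 3.32 + 1.94 + 1.99 + 2.32 + 2.27 + 2.71 + 1.94) / 11 = 28.3600 / 11 = 2.5782
LCL = X̄̄ − A₂·R̄ = 26.1855 − 1.023 × 2.5782 = 23.5480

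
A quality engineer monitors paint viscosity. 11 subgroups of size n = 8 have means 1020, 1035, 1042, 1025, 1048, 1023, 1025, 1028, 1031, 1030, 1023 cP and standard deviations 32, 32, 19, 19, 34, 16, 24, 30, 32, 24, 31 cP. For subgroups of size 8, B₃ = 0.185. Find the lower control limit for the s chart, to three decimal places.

s̄ = (32 + 32 + 19 + 19 + 34 + 16 + 24 + 30 + 32 + 24 + 31) / 11 = 26.6364
LCL_s = B₃·s̄ = 0.185 × 26.6364 = 4.9277

4.928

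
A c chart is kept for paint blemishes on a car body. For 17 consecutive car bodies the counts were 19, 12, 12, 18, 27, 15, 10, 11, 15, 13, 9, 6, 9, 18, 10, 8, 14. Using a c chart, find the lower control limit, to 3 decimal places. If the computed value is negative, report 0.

2.356

c̄ = (19 + 12 + 12 + 18 + 27 + 15 + 10 + 11 + 15 + 13 + 9 + 6 + 9 + 18 + 10 + 8 + 14) / 17 = 226 / 17 = 13.2941
LCL = c̄ − 3√c̄ = 13.2941 − 3 × 3.6461 = 2.3558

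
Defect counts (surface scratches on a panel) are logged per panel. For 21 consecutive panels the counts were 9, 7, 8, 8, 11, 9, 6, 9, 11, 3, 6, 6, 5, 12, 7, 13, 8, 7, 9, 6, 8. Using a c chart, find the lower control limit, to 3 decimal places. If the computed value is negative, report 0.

c̄ = (9 + 7 + 8 + 8 + 11 + 9 + 6 + 9 + 11 + 3 + 6 + 6 + 5 + 12 + 7 + 13 + 8 + 7 + 9 + 6 + 8) / 21 = 168 / 21 = 8.0000
LCL = c̄ − 3√c̄ = 8.0000 − 3 × 2.8284 = -0.4853 → 0 (cannot be negative)

0.000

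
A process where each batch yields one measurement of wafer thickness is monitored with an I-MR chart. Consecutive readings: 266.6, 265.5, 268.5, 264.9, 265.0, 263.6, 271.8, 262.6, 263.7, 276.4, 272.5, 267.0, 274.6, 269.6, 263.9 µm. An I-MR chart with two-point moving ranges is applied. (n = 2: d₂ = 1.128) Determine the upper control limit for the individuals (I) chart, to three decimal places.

X̄ = (266.6 + 265.5 + 268.5 + 264.9 + 265.0 + 263.6 + 271.8 + 262.6 + 263.7 + 276.4 + 272.5 + 267.0 + 274.6 + 269.6 + 263.9) / 15 = 267.7467
Moving ranges: 1.1, 3.0, 3.6, 0.1, 1.4, 8.2, 9.2, 1.1, 12.7, 3.9, 5.5, 7.6, 5.0, 5.7; M̄R̄ = 68.1000 / 14 = 4.8643
UCL = X̄ + 3·M̄R̄/d₂ = 267.7467 + 3 × 4.8643 / 1.128 = 280.6836

280.684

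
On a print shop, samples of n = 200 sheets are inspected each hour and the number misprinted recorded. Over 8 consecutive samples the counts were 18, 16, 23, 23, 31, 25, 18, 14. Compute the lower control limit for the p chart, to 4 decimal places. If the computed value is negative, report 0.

0.0400

p̄ = Σdᵢ / (k·n) = 168 / (8 × 200) = 0.10500
LCL = p̄ − 3·√(p̄(1−p̄)/n) = 0.10500 − 3 × 0.02168 = 0.03997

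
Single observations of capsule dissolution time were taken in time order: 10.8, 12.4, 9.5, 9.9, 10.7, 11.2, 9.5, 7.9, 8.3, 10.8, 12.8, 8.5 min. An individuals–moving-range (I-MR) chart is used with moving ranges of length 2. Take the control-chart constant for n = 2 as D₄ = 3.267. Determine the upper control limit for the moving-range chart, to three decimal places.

Moving ranges: 1.6, 2.9, 0.4, 0.8, 0.5, 1.7, 1.6, 0.4, 2.5, 2.0, 4.3; M̄R̄ = 18.7000 / 11 = 1.7000
UCL_MR = D₄·M̄R̄ = 3.267 × 1.7000 = 5.5539

5.554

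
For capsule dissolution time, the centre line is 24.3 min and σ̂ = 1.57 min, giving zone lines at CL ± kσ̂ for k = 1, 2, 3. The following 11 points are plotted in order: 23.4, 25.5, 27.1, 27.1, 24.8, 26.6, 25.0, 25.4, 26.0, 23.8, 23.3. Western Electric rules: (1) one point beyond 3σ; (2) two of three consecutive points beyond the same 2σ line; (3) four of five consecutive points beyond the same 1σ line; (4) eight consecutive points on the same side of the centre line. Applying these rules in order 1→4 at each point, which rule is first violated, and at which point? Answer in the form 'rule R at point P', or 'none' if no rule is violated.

Zone of each point (C = within 1σ̂, B = 1σ̂–2σ̂, A = 2σ̂–3σ̂, * = beyond 3σ̂; sign = side of CL): 1:-C, 2:+C, 3:+B, 4:+B, 5:+C, 6:+B, 7:+C, 8:+C, 9:+B, 10:-C, 11:-C
Rule 4 (eight consecutive points on the same side of the centre line) is satisfied at point 9.

rule 4 at point 9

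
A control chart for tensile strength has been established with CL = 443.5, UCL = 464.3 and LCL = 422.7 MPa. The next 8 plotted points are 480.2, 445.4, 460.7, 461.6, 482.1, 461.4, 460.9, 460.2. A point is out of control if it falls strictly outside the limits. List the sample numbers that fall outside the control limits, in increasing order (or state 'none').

Compare each point to [422.7, 464.3]: sample 1 = 480.2 > UCL; sample 5 = 482.1 > UCL.

1, 5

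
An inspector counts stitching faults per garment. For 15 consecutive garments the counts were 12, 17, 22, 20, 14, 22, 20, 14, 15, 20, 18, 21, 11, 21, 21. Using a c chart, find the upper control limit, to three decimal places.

c̄ = (12 + 17 + 22 + 20 + 14 + 22 + 20 + 14 + 15 + 20 + 18 + 21 + 11 + 21 + 21) / 15 = 268 / 15 = 17.8667
UCL = c̄ + 3√c̄ = 17.8667 + 3 × √17.8667 = 17.8667 + 3 × 4.2269 = 30.5474

30.547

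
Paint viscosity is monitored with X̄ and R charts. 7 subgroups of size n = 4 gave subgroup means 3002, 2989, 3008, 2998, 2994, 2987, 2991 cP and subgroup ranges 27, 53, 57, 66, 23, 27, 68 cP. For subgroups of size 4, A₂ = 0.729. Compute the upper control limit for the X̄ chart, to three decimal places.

3029.001

X̄̄ = (3002 + 2989 + 3008 + 2998 + 2994 + 2987 + 2991) / 7 = 20969.0000 / 7 = 2995.5714
R̄ = (27 + 53 + 57 + 66 + 23 + 27 + 68) / 7 = 321.0000 / 7 = 45.8571
UCL = X̄̄ + A₂·R̄ = 2995.5714 + 0.729 × 45.8571 = 3029.0013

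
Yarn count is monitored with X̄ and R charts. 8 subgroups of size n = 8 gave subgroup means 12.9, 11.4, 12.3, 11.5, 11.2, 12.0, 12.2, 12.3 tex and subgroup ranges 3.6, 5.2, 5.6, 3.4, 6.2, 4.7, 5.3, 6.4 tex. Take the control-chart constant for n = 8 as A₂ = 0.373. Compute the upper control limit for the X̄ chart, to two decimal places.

X̄̄ = (12.9 + 11.4 + 12.3 + 11.5 + 11.2 + 12.0 + 12.2 + 12.3) / 8 = 95.8000 / 8 = 11.9750
R̄ = (3.6 + 5.2 + 5.6 + 3.4 + 6.2 + 4.7 + 5.3 + 6.4) / 8 = 40.4000 / 8 = 5.0500
UCL = X̄̄ + A₂·R̄ = 11.9750 + 0.373 × 5.0500 = 13.8586

13.86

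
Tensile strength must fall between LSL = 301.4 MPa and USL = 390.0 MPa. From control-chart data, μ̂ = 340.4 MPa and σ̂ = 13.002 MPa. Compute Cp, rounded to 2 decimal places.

Cp = (USL − LSL) / (6σ̂) = (390.0 − 301.4) / (6 × 13.002) = 88.6000 / 78.0120 = 1.1357

1.14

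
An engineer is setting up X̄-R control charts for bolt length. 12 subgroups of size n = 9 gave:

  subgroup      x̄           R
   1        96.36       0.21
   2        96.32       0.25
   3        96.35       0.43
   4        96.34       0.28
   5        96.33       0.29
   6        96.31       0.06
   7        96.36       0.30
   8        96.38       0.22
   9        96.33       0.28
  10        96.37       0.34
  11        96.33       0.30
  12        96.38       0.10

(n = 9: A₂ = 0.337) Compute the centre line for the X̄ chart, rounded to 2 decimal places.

96.35

X̄̄ = (96.36 + 96.32 + 96.35 + 96.34 + 96.33 + 96.31 + 96.36 + 96.38 + 96.33 + 96.37 + 96.33 + 96.38) / 12 = 1156.1600 / 12 = 96.3467
CL = X̄̄ = 96.3467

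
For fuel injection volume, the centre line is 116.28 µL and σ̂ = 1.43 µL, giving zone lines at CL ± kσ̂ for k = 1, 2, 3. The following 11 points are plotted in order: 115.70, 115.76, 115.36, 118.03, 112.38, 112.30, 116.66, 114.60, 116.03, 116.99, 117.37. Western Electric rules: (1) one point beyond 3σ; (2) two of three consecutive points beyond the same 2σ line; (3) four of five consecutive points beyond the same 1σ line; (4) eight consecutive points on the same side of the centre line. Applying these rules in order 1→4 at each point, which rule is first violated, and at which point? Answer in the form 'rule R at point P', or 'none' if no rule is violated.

rule 2 at point 6

Zone of each point (C = within 1σ̂, B = 1σ̂–2σ̂, A = 2σ̂–3σ̂, * = beyond 3σ̂; sign = side of CL): 1:-C, 2:-C, 3:-C, 4:+B, 5:-A, 6:-A, 7:+C, 8:-B, 9:-C, 10:+C, 11:+C
Rule 2 (two of three consecutive points beyond the same 2σ limit) is satisfied at point 6.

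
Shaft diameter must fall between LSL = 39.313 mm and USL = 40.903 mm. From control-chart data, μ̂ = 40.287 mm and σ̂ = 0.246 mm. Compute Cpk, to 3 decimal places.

Cpu = (USL − μ̂) / (3σ̂) = (40.903 − 40.287) / (3 × 0.246) = 0.8347; Cpl = (μ̂ − LSL) / (3σ̂) = (40.287 − 39.313) / (3 × 0.246) = 1.3198; Cpk = min(Cpu, Cpl) = 0.8347

0.835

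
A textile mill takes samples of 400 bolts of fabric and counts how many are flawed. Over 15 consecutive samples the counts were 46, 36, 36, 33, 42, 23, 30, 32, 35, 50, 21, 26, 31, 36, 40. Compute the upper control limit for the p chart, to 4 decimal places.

0.1283

p̄ = Σdᵢ / (k·n) = 517 / (15 × 400) = 0.08617
UCL = p̄ + 3·√(p̄(1−p̄)/n) = 0.08617 + 3 × √(0.08617×0.91383/400) = 0.08617 + 3 × 0.01403 = 0.12826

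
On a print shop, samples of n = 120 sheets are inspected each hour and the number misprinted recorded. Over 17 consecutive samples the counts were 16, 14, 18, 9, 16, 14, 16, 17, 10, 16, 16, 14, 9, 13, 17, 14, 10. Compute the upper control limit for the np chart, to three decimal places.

p̄ = Σdᵢ / (k·n) = 239 / (17 × 120) = 0.11716
UCL = np̄ + 3·√(np̄(1−p̄)) = 14.0588 + 3 × √(14.0588×0.88284) = 14.0588 + 3 × 3.5230 = 24.6279

24.628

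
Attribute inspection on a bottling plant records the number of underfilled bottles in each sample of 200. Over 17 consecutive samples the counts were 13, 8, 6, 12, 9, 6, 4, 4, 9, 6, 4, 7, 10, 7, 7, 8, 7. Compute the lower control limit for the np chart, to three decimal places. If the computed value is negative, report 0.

0.000

p̄ = Σdᵢ / (k·n) = 127 / (17 × 200) = 0.03735
LCL = np̄ − 3·√(np̄(1−p̄)) = 7.4706 − 3 × 2.6817 = -0.5745 → 0 (negative, so LCL = 0)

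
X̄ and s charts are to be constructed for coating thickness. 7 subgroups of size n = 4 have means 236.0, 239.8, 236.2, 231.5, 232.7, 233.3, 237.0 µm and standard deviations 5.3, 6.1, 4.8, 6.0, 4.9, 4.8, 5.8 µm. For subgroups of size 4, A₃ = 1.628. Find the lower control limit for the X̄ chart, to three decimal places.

226.446

X̄̄ = (236.0 + 239.8 + 236.2 + 231.5 + 232.7 + 233.3 + 237.0) / 7 = 235.2143
s̄ = (5.3 + 6.1 + 4.8 + 6.0 + 4.9 + 4.8 + 5.8) / 7 = 5.3857
LCL = X̄̄ − A₃·s̄ = 235.2143 − 1.628 × 5.3857 = 226.4463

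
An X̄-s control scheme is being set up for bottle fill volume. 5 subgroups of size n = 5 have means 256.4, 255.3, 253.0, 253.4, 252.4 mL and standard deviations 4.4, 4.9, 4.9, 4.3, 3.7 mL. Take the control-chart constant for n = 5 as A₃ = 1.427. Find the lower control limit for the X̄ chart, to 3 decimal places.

X̄̄ = (256.4 + 255.3 + 253.0 + 253.4 + 252.4) / 5 = 254.1000
s̄ = (4.4 + 4.9 + 4.9 + 4.3 + 3.7) / 5 = 4.4400
LCL = X̄̄ − A₃·s̄ = 254.1000 − 1.427 × 4.4400 = 247.7641

247.764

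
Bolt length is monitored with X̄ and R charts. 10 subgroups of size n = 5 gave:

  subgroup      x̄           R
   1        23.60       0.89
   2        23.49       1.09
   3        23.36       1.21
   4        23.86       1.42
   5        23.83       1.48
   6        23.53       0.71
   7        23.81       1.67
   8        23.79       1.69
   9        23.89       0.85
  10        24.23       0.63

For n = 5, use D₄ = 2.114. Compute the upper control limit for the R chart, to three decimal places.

R̄ = (0.89 + 1.09 + 1.21 + 1.42 + 1.48 + 0.71 + 1.67 + 1.69 + 0.85 + 0.63) / 10 = 11.6400 / 10 = 1.1640
UCL_R = D₄·R̄ = 2.114 × 1.1640 = 2.4607

2.461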